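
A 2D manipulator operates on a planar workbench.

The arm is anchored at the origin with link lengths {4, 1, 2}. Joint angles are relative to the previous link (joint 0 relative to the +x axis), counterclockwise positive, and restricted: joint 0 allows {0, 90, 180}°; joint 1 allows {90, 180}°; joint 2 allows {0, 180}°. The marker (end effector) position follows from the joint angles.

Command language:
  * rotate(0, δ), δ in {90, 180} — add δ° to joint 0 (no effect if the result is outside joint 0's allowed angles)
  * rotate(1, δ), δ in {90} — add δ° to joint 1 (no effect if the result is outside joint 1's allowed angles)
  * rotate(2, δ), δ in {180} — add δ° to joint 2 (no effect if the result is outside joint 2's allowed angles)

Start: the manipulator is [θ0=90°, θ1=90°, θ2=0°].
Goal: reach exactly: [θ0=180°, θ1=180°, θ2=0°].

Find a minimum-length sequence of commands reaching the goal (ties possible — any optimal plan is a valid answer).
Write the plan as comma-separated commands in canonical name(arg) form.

from: [θ0=90°, θ1=90°, θ2=0°]
t=1 rotate(1, 90) ⇒ [θ0=90°, θ1=180°, θ2=0°]
t=2 rotate(0, 90) ⇒ [θ0=180°, θ1=180°, θ2=0°]
nothing shorter than 2 reaches the goal.

rotate(1, 90), rotate(0, 90)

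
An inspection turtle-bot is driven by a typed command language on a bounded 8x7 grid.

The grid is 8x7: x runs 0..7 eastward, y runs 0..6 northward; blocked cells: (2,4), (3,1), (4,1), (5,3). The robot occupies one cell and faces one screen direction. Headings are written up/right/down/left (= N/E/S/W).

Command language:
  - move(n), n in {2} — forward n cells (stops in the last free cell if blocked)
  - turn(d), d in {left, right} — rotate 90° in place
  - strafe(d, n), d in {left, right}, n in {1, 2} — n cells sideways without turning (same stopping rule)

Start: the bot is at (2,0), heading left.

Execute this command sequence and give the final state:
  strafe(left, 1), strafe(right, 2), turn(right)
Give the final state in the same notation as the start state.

from: at (2,0), heading left
step 1 (strafe(left, 1)): at (2,0), heading left
step 2 (strafe(right, 2)): at (2,2), heading left
step 3 (turn(right)): at (2,2), heading up

at (2,2), heading up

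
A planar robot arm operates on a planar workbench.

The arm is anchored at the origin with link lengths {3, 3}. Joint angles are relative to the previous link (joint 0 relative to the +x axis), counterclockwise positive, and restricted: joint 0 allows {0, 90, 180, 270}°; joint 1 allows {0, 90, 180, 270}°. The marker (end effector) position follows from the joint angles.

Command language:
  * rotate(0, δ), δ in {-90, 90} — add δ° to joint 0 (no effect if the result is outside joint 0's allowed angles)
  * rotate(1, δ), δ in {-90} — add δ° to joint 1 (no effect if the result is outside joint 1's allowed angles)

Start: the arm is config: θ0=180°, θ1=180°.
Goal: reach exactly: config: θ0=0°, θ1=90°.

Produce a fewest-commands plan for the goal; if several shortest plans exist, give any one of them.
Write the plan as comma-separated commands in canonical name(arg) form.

rotate(0, -90), rotate(0, -90), rotate(1, -90)

t0: config: θ0=180°, θ1=180°
t=1 rotate(0, -90) ⇒ config: θ0=90°, θ1=180°
t=2 rotate(0, -90) ⇒ config: θ0=0°, θ1=180°
t=3 rotate(1, -90) ⇒ config: θ0=0°, θ1=90°
nothing shorter than 3 reaches the goal.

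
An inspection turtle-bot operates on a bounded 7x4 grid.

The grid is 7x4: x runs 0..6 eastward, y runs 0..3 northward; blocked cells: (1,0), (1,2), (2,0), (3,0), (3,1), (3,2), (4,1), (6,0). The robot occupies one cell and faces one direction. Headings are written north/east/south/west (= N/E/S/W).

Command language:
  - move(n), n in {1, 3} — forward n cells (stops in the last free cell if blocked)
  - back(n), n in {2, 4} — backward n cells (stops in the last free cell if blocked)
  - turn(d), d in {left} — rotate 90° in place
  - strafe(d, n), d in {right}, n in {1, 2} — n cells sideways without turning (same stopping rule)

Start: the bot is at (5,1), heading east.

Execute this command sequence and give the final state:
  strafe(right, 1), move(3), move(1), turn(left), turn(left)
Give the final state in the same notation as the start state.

at (5,0), heading west

start: at (5,1), heading east
t=1 strafe(right, 1) ⇒ at (5,0), heading east
t=2 move(3) ⇒ at (5,0), heading east
t=3 move(1) ⇒ at (5,0), heading east
t=4 turn(left) ⇒ at (5,0), heading north
t=5 turn(left) ⇒ at (5,0), heading west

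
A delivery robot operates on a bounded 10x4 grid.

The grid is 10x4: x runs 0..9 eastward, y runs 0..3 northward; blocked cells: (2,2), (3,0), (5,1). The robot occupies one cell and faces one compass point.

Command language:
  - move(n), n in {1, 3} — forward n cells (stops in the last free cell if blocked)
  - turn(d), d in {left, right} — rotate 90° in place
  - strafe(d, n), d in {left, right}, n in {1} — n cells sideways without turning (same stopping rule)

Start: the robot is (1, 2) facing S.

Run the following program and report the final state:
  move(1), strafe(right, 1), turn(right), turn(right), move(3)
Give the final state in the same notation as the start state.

begin: (1, 2) facing S
step 1 (move(1)): (1, 1) facing S
step 2 (strafe(right, 1)): (0, 1) facing S
step 3 (turn(right)): (0, 1) facing W
step 4 (turn(right)): (0, 1) facing N
step 5 (move(3)): (0, 3) facing N

(0, 3) facing N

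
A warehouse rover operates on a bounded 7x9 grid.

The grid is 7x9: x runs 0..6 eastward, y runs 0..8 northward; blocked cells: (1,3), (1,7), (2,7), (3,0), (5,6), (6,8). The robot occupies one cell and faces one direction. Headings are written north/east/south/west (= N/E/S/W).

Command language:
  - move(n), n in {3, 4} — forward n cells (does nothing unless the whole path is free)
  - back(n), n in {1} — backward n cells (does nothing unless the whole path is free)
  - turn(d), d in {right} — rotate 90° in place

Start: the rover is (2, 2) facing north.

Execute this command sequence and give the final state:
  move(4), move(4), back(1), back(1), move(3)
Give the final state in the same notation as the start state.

start: (2, 2) facing north
step 1 (move(4)): (2, 6) facing north
step 2 (move(4)): (2, 6) facing north
step 3 (back(1)): (2, 5) facing north
step 4 (back(1)): (2, 4) facing north
step 5 (move(3)): (2, 4) facing north

(2, 4) facing north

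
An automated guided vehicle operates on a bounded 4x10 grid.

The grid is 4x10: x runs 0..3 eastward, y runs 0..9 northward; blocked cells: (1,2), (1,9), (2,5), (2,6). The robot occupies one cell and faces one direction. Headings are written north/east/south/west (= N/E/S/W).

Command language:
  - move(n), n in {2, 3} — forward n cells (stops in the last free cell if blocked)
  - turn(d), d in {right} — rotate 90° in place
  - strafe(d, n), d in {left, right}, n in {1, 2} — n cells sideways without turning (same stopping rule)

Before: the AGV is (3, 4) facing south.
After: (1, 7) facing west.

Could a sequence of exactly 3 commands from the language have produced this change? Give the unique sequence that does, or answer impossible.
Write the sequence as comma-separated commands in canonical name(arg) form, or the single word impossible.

impossible

all 343 sequences checked — none match.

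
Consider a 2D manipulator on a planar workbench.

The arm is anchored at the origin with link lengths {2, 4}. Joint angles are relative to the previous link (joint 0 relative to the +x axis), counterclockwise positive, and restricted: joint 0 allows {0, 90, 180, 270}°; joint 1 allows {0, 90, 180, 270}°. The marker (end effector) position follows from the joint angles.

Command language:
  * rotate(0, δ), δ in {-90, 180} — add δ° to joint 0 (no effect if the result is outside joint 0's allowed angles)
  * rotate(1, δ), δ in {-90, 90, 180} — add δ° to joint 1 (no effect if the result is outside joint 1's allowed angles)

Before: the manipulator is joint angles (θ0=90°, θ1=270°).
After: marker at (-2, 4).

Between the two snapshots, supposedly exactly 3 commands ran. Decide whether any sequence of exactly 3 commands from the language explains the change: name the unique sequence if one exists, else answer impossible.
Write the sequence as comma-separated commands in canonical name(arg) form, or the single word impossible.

start: joint angles (θ0=90°, θ1=270°)
[1] after rotate(0, -90): joint angles (θ0=0°, θ1=270°)
[2] after rotate(0, -90): joint angles (θ0=270°, θ1=270°)
[3] after rotate(0, -90): joint angles (θ0=180°, θ1=270°)
uniquely the one of 125 3-step routes that fits.

rotate(0, -90), rotate(0, -90), rotate(0, -90)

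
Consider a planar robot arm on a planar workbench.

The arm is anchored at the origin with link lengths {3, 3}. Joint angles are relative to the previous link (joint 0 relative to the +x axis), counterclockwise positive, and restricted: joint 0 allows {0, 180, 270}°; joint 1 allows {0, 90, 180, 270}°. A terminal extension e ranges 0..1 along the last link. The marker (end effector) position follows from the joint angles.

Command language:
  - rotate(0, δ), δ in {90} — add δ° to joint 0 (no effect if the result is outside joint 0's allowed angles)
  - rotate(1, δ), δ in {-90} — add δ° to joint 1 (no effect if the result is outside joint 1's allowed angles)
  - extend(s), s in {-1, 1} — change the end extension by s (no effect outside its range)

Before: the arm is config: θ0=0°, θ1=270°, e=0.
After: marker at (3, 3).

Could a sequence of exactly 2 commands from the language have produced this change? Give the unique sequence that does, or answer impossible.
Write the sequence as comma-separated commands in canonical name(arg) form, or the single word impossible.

start: config: θ0=0°, θ1=270°, e=0
[1] after rotate(1, -90): config: θ0=0°, θ1=180°, e=0
[2] after rotate(1, -90): config: θ0=0°, θ1=90°, e=0
all 16 alternatives checked — unique.

rotate(1, -90), rotate(1, -90)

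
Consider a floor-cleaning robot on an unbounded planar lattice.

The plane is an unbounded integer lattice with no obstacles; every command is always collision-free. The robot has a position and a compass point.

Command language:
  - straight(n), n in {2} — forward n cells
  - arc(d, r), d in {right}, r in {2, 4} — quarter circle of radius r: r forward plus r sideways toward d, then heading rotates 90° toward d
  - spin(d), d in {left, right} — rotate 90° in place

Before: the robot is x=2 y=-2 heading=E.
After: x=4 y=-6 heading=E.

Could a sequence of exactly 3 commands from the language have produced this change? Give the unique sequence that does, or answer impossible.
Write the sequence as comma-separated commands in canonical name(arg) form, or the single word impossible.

arc(right, 2), straight(2), spin(left)

key: running spin(left) before arc(right, 2) would end elsewhere — order is forced
start: x=2 y=-2 heading=E
t=1 arc(right, 2) ⇒ x=4 y=-4 heading=S
t=2 straight(2) ⇒ x=4 y=-6 heading=S
t=3 spin(left) ⇒ x=4 y=-6 heading=E
uniquely the one of 125 3-step routes that fits.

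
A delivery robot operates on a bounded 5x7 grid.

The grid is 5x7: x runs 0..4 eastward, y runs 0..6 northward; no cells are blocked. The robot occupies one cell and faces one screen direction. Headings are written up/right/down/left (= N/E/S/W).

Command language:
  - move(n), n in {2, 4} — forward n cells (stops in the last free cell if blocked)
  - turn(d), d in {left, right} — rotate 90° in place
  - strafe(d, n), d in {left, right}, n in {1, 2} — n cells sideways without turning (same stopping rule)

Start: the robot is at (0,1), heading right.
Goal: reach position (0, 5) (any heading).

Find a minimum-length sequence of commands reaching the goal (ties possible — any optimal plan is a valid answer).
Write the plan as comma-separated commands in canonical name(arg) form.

begin: at (0,1), heading right
[1] after turn(left): at (0,1), heading up
[2] after move(4): at (0,5), heading up
no 1-step plan works, so 2 is optimal.

turn(left), move(4)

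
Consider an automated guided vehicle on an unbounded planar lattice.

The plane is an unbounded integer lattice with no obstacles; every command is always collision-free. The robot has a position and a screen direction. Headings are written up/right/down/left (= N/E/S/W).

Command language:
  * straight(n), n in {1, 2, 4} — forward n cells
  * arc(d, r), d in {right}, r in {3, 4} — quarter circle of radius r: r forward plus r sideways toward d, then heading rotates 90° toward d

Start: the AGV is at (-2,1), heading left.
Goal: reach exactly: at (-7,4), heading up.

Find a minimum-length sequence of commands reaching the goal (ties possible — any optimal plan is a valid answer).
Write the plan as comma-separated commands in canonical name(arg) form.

t0: at (-2,1), heading left
step 1 (straight(2)): at (-4,1), heading left
step 2 (arc(right, 3)): at (-7,4), heading up
nothing shorter than 2 reaches the goal.

straight(2), arc(right, 3)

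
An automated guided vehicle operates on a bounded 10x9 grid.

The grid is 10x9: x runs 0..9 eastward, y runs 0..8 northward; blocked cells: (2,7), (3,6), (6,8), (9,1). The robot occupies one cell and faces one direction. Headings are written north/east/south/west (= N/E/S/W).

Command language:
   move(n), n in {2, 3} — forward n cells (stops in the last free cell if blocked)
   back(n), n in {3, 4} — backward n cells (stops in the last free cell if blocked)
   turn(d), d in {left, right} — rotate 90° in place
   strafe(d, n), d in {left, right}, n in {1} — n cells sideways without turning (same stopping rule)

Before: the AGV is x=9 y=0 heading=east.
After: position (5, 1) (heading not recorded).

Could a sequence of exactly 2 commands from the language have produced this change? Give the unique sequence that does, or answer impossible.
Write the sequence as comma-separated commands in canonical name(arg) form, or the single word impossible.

key: order matters: swapping back(4) and strafe(left, 1) lands elsewhere
t0: x=9 y=0 heading=east
[1] after back(4): x=5 y=0 heading=east
[2] after strafe(left, 1): x=5 y=1 heading=east
all 64 alternatives checked — unique.

back(4), strafe(left, 1)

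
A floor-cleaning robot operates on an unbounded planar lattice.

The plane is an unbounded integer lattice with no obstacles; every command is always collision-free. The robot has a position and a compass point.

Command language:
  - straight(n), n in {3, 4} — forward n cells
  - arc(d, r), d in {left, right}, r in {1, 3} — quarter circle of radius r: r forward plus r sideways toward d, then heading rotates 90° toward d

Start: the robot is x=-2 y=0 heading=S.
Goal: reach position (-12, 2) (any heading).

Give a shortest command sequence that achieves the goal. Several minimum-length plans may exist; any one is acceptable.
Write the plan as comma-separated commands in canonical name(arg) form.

begin: x=-2 y=0 heading=S
step 1 (arc(right, 1)): x=-3 y=-1 heading=W
step 2 (straight(3)): x=-6 y=-1 heading=W
step 3 (straight(3)): x=-9 y=-1 heading=W
step 4 (arc(right, 3)): x=-12 y=2 heading=N
no 3-step plan works, so 4 is optimal.

arc(right, 1), straight(3), straight(3), arc(right, 3)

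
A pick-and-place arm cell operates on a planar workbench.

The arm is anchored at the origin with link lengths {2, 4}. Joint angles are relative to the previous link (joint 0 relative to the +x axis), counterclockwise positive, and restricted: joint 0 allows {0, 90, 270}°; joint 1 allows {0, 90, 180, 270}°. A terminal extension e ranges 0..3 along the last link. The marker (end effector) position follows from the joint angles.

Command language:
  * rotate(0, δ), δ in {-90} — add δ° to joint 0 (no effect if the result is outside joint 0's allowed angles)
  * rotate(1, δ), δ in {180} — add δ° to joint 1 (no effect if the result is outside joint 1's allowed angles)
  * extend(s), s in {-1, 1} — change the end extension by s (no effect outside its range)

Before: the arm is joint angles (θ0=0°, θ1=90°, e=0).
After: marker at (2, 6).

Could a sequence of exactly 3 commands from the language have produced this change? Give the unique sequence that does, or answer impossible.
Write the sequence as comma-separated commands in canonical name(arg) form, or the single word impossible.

key: order matters: swapping extend(-1) and extend(1) lands elsewhere
begin: joint angles (θ0=0°, θ1=90°, e=0)
[1] after extend(-1): joint angles (θ0=0°, θ1=90°, e=0)
[2] after extend(1): joint angles (θ0=0°, θ1=90°, e=1)
[3] after extend(1): joint angles (θ0=0°, θ1=90°, e=2)
no rival 3-sequence matches.

extend(-1), extend(1), extend(1)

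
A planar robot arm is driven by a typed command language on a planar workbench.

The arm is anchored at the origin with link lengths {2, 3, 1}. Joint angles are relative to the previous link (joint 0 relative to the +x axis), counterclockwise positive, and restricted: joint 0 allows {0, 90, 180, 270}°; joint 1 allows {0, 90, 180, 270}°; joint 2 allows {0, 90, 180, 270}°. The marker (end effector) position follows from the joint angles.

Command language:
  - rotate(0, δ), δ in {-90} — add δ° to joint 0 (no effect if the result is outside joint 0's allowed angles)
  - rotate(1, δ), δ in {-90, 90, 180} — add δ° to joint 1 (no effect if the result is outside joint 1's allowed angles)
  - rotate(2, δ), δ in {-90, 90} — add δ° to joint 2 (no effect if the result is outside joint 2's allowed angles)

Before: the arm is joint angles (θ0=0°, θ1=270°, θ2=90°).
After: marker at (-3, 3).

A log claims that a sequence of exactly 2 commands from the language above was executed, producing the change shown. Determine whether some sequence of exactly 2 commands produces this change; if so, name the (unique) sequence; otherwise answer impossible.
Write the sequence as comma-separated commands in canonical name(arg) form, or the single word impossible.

begin: joint angles (θ0=0°, θ1=270°, θ2=90°)
[1] after rotate(0, -90): joint angles (θ0=270°, θ1=270°, θ2=90°)
[2] after rotate(0, -90): joint angles (θ0=180°, θ1=270°, θ2=90°)
all 36 alternatives checked — unique.

rotate(0, -90), rotate(0, -90)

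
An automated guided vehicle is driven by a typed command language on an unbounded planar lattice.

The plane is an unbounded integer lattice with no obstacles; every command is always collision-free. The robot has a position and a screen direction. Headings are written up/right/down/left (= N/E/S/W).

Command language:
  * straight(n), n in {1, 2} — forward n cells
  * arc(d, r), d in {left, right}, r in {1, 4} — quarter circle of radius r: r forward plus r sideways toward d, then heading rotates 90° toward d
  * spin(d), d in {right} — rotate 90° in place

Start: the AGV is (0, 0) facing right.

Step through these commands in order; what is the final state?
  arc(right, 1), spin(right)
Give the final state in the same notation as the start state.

(1, -1) facing left

start: (0, 0) facing right
t=1 arc(right, 1) ⇒ (1, -1) facing down
t=2 spin(right) ⇒ (1, -1) facing left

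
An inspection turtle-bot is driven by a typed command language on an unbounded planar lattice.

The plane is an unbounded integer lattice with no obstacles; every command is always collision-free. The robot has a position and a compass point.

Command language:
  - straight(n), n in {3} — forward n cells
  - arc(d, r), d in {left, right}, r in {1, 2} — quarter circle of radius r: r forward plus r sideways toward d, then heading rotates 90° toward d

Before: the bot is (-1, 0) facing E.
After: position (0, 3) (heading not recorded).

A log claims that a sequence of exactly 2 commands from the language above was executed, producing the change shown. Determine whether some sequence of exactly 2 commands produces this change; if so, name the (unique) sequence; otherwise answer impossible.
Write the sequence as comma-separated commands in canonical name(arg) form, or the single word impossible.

key: order matters: swapping arc(left, 2) and arc(left, 1) lands elsewhere
initial: (-1, 0) facing E
[1] after arc(left, 2): (1, 2) facing N
[2] after arc(left, 1): (0, 3) facing W
no other 2-command option fits: unique.

arc(left, 2), arc(left, 1)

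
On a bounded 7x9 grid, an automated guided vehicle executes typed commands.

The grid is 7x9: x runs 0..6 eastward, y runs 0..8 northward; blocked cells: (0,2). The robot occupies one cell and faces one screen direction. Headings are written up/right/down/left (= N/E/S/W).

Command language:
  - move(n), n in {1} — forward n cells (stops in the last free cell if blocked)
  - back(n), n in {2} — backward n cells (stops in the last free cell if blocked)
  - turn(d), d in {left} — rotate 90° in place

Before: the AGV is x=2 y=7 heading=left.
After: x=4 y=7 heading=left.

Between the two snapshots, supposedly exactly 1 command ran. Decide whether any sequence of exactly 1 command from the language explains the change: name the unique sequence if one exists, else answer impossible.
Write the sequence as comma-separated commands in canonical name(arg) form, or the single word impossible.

back(2)

key: heading stays W — the single command does not turn
begin: x=2 y=7 heading=left
1. back(2) → x=4 y=7 heading=left
all 3 alternatives checked — unique.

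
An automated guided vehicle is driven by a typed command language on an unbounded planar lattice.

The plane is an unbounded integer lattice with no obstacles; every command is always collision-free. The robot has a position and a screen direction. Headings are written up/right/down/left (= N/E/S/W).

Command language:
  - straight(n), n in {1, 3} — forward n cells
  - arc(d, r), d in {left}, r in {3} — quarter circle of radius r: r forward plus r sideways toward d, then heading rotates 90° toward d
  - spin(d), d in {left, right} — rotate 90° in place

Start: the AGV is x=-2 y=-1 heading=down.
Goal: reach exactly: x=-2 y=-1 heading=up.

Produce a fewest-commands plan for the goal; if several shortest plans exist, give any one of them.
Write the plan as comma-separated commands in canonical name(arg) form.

spin(left), spin(left)

begin: x=-2 y=-1 heading=down
t=1 spin(left) ⇒ x=-2 y=-1 heading=right
t=2 spin(left) ⇒ x=-2 y=-1 heading=up
nothing shorter than 2 reaches the goal.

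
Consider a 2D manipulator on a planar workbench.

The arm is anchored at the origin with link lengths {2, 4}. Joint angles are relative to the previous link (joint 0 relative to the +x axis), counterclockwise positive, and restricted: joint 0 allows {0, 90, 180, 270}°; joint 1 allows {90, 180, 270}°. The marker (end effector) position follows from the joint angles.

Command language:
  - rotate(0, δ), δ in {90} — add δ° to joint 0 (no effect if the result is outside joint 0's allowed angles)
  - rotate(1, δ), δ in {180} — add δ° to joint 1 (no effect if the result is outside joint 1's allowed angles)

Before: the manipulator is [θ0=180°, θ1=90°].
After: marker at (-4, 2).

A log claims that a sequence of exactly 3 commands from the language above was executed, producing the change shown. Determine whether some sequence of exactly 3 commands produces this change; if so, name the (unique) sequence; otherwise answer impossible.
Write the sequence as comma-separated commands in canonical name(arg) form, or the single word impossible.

rotate(0, 90), rotate(0, 90), rotate(0, 90)

from: [θ0=180°, θ1=90°]
t=1 rotate(0, 90) ⇒ [θ0=270°, θ1=90°]
t=2 rotate(0, 90) ⇒ [θ0=0°, θ1=90°]
t=3 rotate(0, 90) ⇒ [θ0=90°, θ1=90°]
no rival 3-sequence matches.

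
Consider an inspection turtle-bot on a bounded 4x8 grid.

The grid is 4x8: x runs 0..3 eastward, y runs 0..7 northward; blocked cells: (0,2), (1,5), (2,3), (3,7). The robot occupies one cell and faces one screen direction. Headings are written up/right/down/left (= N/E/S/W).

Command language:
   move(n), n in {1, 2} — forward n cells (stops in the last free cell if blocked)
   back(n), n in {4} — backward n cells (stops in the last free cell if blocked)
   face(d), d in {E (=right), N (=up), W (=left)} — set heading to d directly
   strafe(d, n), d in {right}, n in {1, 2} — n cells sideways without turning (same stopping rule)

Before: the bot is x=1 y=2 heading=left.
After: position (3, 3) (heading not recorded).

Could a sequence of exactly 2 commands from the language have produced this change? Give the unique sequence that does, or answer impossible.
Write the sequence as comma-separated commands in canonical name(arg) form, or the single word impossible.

key: back(4) runs into the grid edge before its full distance
t0: x=1 y=2 heading=left
[1] after back(4): x=3 y=2 heading=left
[2] after strafe(right, 1): x=3 y=3 heading=left
no other 2-command option fits: unique.

back(4), strafe(right, 1)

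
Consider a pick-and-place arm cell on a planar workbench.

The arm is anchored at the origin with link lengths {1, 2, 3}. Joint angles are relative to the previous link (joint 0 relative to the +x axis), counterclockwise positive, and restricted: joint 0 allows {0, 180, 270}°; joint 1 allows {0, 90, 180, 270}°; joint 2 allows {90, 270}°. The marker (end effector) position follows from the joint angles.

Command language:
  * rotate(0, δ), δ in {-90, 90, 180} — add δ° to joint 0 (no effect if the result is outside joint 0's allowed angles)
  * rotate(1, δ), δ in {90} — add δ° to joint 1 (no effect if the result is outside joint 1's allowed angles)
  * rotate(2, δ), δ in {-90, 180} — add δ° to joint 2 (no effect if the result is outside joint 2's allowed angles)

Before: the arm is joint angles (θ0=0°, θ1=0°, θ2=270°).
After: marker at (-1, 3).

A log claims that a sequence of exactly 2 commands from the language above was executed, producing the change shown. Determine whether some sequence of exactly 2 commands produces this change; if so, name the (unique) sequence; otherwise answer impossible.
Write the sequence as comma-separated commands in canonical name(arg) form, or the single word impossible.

initial: joint angles (θ0=0°, θ1=0°, θ2=270°)
[1] after rotate(1, 90): joint angles (θ0=0°, θ1=90°, θ2=270°)
[2] after rotate(1, 90): joint angles (θ0=0°, θ1=180°, θ2=270°)
uniquely the one of 36 2-step routes that fits.

rotate(1, 90), rotate(1, 90)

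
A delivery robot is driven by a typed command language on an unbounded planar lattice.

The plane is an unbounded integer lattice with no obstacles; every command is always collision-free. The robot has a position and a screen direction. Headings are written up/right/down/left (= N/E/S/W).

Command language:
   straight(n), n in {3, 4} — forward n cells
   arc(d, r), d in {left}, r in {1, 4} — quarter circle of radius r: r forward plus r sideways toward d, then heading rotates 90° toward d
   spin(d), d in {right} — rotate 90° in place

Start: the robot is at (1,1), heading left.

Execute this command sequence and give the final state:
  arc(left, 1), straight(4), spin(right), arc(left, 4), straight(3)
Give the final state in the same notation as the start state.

at (-4,-11), heading down

from: at (1,1), heading left
step 1 (arc(left, 1)): at (0,0), heading down
step 2 (straight(4)): at (0,-4), heading down
step 3 (spin(right)): at (0,-4), heading left
step 4 (arc(left, 4)): at (-4,-8), heading down
step 5 (straight(3)): at (-4,-11), heading down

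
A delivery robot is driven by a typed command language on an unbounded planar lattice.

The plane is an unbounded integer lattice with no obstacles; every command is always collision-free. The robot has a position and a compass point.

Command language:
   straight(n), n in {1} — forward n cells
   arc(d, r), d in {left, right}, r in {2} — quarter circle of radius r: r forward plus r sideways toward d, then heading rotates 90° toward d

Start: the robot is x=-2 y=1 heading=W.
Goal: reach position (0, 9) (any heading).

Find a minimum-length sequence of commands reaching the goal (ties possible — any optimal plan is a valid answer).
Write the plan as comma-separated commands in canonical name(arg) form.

begin: x=-2 y=1 heading=W
t=1 arc(right, 2) ⇒ x=-4 y=3 heading=N
t=2 straight(1) ⇒ x=-4 y=4 heading=N
t=3 straight(1) ⇒ x=-4 y=5 heading=N
t=4 arc(right, 2) ⇒ x=-2 y=7 heading=E
t=5 arc(left, 2) ⇒ x=0 y=9 heading=N
nothing shorter than 5 reaches the goal.

arc(right, 2), straight(1), straight(1), arc(right, 2), arc(left, 2)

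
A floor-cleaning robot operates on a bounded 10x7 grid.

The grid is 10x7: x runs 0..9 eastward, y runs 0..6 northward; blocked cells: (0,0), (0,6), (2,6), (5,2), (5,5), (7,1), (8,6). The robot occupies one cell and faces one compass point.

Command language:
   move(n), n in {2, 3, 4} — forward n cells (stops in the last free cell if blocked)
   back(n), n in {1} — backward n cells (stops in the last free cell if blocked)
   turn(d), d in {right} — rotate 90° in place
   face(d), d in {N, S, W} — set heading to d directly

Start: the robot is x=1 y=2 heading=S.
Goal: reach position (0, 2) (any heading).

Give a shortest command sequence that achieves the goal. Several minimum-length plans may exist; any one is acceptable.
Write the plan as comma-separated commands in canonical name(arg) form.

turn(right), move(4)

start: x=1 y=2 heading=S
t=1 turn(right) ⇒ x=1 y=2 heading=W
t=2 move(4) ⇒ x=0 y=2 heading=W
no 1-step plan works, so 2 is optimal.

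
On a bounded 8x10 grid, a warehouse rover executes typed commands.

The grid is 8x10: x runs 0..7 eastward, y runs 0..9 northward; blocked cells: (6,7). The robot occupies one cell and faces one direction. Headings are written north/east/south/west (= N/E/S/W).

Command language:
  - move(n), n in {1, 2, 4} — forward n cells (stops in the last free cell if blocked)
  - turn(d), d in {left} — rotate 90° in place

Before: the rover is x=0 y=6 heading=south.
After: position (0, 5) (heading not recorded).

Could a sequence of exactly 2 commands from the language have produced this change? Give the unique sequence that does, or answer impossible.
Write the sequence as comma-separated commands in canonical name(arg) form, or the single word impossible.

key: order matters: swapping move(1) and turn(left) lands elsewhere
initial: x=0 y=6 heading=south
step 1 (move(1)): x=0 y=5 heading=south
step 2 (turn(left)): x=0 y=5 heading=east
all 16 alternatives checked — unique.

move(1), turn(left)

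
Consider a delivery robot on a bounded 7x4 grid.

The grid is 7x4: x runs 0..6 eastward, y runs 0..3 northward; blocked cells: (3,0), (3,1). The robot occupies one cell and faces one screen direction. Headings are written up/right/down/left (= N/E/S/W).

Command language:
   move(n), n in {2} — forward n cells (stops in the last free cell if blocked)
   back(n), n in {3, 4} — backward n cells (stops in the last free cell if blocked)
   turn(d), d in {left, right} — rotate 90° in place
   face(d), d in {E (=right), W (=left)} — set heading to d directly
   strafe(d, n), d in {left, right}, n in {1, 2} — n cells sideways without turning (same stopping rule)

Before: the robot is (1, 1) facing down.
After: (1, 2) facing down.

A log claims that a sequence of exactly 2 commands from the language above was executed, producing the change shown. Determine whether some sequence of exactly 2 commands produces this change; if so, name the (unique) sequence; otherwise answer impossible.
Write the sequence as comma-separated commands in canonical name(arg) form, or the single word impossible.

all 121 sequences checked — none match.

impossible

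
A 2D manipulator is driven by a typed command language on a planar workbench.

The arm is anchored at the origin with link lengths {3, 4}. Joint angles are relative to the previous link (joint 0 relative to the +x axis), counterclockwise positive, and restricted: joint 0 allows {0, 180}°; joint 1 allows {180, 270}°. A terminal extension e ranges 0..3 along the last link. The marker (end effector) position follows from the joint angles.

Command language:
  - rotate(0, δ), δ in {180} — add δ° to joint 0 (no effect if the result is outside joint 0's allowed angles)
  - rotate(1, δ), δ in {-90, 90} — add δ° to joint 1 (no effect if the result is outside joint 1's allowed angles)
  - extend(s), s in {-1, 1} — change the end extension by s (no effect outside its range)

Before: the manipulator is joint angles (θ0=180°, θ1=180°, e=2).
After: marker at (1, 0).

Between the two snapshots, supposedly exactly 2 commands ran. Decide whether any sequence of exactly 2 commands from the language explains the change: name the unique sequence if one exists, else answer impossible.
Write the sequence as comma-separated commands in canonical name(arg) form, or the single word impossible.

extend(-1), extend(-1)

from: joint angles (θ0=180°, θ1=180°, e=2)
step 1 (extend(-1)): joint angles (θ0=180°, θ1=180°, e=1)
step 2 (extend(-1)): joint angles (θ0=180°, θ1=180°, e=0)
no rival 2-sequence matches.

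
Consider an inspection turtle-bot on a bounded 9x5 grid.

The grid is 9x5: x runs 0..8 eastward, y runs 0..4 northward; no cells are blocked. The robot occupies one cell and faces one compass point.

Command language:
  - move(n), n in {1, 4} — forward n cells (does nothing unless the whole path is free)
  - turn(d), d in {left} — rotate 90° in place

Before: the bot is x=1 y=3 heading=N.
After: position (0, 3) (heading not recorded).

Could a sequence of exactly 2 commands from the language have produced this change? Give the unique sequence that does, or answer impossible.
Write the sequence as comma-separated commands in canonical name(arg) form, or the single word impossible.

turn(left), move(1)

key: order matters: swapping turn(left) and move(1) lands elsewhere
begin: x=1 y=3 heading=N
t=1 turn(left) ⇒ x=1 y=3 heading=W
t=2 move(1) ⇒ x=0 y=3 heading=W
no rival 2-sequence matches.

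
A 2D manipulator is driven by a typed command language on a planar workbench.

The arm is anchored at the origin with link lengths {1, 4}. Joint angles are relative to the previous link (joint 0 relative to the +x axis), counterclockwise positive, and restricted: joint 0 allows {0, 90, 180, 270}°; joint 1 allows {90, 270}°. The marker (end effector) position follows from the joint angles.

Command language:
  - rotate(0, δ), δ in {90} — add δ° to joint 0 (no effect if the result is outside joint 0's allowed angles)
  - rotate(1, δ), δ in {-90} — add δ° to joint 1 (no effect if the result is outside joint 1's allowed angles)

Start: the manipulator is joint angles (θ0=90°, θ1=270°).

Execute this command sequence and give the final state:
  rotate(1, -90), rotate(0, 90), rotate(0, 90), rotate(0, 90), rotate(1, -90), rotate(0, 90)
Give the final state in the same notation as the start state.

joint angles (θ0=90°, θ1=270°)

start: joint angles (θ0=90°, θ1=270°)
t=1 rotate(1, -90) ⇒ joint angles (θ0=90°, θ1=270°)
t=2 rotate(0, 90) ⇒ joint angles (θ0=180°, θ1=270°)
t=3 rotate(0, 90) ⇒ joint angles (θ0=270°, θ1=270°)
t=4 rotate(0, 90) ⇒ joint angles (θ0=0°, θ1=270°)
t=5 rotate(1, -90) ⇒ joint angles (θ0=0°, θ1=270°)
t=6 rotate(0, 90) ⇒ joint angles (θ0=90°, θ1=270°)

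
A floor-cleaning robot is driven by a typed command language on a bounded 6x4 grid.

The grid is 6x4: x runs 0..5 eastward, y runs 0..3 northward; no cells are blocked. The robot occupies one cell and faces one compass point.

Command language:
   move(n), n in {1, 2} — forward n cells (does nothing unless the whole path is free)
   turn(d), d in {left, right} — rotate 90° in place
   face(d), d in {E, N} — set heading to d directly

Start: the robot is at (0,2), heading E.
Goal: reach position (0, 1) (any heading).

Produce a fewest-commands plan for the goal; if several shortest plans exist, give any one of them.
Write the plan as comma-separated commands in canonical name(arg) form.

initial: at (0,2), heading E
1. turn(right) → at (0,2), heading S
2. move(1) → at (0,1), heading S
shorter routes all fall short; 2 is best.

turn(right), move(1)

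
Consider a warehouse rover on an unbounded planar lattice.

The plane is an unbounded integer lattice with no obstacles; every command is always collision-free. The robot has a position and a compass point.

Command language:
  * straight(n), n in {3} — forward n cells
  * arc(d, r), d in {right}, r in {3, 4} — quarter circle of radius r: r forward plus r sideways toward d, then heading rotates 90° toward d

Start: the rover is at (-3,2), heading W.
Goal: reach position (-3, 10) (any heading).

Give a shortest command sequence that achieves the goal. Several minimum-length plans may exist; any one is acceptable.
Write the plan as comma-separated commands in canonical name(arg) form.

arc(right, 4), arc(right, 4)

t0: at (-3,2), heading W
1. arc(right, 4) → at (-7,6), heading N
2. arc(right, 4) → at (-3,10), heading E
nothing shorter than 2 reaches the goal.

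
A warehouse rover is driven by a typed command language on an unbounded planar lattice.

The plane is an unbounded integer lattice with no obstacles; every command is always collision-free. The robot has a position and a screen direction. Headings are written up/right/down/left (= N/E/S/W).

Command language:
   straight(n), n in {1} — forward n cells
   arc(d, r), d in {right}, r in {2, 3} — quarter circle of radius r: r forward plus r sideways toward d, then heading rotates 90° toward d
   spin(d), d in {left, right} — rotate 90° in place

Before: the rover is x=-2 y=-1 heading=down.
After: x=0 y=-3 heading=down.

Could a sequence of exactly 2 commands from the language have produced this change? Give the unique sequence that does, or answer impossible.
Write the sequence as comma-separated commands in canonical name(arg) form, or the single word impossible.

key: order matters: swapping spin(left) and arc(right, 2) lands elsewhere
t0: x=-2 y=-1 heading=down
step 1 (spin(left)): x=-2 y=-1 heading=right
step 2 (arc(right, 2)): x=0 y=-3 heading=down
uniquely the one of 25 2-step routes that fits.

spin(left), arc(right, 2)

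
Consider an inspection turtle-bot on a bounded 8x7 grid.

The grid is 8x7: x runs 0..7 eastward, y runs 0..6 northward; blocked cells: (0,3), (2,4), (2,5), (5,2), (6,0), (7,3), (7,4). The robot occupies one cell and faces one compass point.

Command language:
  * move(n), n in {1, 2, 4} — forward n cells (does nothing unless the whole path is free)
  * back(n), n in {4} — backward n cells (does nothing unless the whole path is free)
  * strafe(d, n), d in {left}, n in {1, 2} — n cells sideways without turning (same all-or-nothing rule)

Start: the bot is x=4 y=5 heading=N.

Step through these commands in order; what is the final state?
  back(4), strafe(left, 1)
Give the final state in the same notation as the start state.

from: x=4 y=5 heading=N
[1] after back(4): x=4 y=1 heading=N
[2] after strafe(left, 1): x=3 y=1 heading=N

x=3 y=1 heading=N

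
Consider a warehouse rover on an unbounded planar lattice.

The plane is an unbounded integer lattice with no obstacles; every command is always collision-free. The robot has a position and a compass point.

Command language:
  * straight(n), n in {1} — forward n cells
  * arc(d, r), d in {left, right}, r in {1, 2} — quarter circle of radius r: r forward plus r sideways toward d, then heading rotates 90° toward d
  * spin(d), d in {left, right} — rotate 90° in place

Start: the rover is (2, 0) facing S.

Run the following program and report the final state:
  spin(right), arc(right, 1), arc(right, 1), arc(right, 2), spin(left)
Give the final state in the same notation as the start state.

t0: (2, 0) facing S
step 1 (spin(right)): (2, 0) facing W
step 2 (arc(right, 1)): (1, 1) facing N
step 3 (arc(right, 1)): (2, 2) facing E
step 4 (arc(right, 2)): (4, 0) facing S
step 5 (spin(left)): (4, 0) facing E

(4, 0) facing E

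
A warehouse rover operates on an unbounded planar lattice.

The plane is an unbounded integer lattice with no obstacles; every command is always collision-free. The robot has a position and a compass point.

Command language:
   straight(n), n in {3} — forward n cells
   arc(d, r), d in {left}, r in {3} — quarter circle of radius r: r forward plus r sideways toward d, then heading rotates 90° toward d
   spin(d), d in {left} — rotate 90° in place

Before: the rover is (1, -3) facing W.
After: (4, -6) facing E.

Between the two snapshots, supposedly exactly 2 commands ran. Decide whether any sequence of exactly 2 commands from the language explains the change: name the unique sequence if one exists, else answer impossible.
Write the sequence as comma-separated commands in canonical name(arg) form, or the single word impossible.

key: position moved to (4,-6) AND the heading swung to E — translation plus rotation needed
begin: (1, -3) facing W
[1] after spin(left): (1, -3) facing S
[2] after arc(left, 3): (4, -6) facing E
no rival 2-sequence matches.

spin(left), arc(left, 3)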